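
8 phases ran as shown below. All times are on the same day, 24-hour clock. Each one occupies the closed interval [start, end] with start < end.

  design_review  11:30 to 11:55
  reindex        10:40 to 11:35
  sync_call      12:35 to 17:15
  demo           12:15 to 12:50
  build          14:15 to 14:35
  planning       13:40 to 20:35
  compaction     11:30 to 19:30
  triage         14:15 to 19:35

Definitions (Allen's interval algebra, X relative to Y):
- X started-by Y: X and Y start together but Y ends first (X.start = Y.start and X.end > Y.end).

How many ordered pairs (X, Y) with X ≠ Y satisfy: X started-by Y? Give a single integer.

2

Checking all 56 ordered pairs for relation 'started-by'; matching pairs in alphabetical order:
(compaction, design_review): compaction started-by design_review ✓
(triage, build): triage started-by build ✓
Count: 2.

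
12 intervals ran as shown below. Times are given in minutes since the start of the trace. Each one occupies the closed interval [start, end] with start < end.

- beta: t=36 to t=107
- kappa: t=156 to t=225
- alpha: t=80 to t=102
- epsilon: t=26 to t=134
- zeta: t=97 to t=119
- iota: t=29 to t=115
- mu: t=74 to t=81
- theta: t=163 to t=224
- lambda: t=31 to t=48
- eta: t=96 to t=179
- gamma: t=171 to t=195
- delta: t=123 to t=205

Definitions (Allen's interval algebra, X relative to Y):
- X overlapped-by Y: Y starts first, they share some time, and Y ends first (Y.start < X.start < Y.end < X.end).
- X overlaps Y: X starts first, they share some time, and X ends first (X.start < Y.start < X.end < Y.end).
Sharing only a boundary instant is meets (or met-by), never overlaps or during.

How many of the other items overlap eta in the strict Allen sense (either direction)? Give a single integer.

8

Target eta = [t=96, t=179].
alpha [t=80, t=102] → overlaps → counts.
beta [t=36, t=107] → overlaps → counts.
delta [t=123, t=205] → overlapped-by → counts.
epsilon [t=26, t=134] → overlaps → counts.
gamma [t=171, t=195] → overlapped-by → counts.
iota [t=29, t=115] → overlaps → counts.
kappa [t=156, t=225] → overlapped-by → counts.
lambda [t=31, t=48] → before → no.
mu [t=74, t=81] → before → no.
theta [t=163, t=224] → overlapped-by → counts.
zeta [t=97, t=119] → during → no.
Total: 8.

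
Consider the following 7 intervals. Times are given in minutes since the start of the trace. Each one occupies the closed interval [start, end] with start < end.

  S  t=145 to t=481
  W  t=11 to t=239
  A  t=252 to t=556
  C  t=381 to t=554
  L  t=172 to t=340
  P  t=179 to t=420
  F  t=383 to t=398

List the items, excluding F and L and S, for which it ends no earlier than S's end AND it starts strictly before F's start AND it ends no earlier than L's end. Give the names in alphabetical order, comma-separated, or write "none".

Conditions: its end is no earlier than S's end (X.end >= t=481) AND its start is strictly before F's start (X.start < t=383) AND its end is no earlier than L's end (X.end >= t=340).
A: end t=556 >= t=481? ✓; start t=252 < t=383? ✓; end t=556 >= t=340? ✓ → yes.
C: end t=554 >= t=481? ✓; start t=381 < t=383? ✓; end t=554 >= t=340? ✓ → yes.
P: end t=420 >= t=481? ✗; start t=179 < t=383? ✓; end t=420 >= t=340? ✓ → no.
W: end t=239 >= t=481? ✗; start t=11 < t=383? ✓; end t=239 >= t=340? ✗ → no.
Result: A, C.

A, C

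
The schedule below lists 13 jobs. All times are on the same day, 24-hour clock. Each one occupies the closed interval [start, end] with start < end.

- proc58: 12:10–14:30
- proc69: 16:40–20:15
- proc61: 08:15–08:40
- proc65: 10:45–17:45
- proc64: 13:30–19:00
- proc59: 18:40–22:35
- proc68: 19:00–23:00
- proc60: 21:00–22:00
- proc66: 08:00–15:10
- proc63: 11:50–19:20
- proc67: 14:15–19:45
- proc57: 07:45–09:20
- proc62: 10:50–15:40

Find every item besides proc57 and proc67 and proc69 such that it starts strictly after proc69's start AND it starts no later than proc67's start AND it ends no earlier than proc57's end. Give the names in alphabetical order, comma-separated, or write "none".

none

Conditions: its start is strictly after proc69's start (X.start > 16:40) AND its start is no later than proc67's start (X.start <= 14:15) AND its end is no earlier than proc57's end (X.end >= 09:20).
proc58: start 12:10 > 16:40? ✗; start 12:10 <= 14:15? ✓; end 14:30 >= 09:20? ✓ → no.
proc59: start 18:40 > 16:40? ✓; start 18:40 <= 14:15? ✗; end 22:35 >= 09:20? ✓ → no.
proc60: start 21:00 > 16:40? ✓; start 21:00 <= 14:15? ✗; end 22:00 >= 09:20? ✓ → no.
proc61: start 08:15 > 16:40? ✗; start 08:15 <= 14:15? ✓; end 08:40 >= 09:20? ✗ → no.
proc62: start 10:50 > 16:40? ✗; start 10:50 <= 14:15? ✓; end 15:40 >= 09:20? ✓ → no.
proc63: start 11:50 > 16:40? ✗; start 11:50 <= 14:15? ✓; end 19:20 >= 09:20? ✓ → no.
proc64: start 13:30 > 16:40? ✗; start 13:30 <= 14:15? ✓; end 19:00 >= 09:20? ✓ → no.
proc65: start 10:45 > 16:40? ✗; start 10:45 <= 14:15? ✓; end 17:45 >= 09:20? ✓ → no.
proc66: start 08:00 > 16:40? ✗; start 08:00 <= 14:15? ✓; end 15:10 >= 09:20? ✓ → no.
proc68: start 19:00 > 16:40? ✓; start 19:00 <= 14:15? ✗; end 23:00 >= 09:20? ✓ → no.
Result: none.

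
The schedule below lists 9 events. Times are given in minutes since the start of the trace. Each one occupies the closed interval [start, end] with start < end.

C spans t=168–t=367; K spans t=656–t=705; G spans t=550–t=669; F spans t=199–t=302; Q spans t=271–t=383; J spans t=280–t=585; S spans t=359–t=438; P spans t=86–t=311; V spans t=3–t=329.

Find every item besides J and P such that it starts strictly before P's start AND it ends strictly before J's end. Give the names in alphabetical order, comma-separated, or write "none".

V

Conditions: its start is strictly before P's start (X.start < t=86) AND its end is strictly before J's end (X.end < t=585).
C: start t=168 < t=86? ✗; end t=367 < t=585? ✓ → no.
F: start t=199 < t=86? ✗; end t=302 < t=585? ✓ → no.
G: start t=550 < t=86? ✗; end t=669 < t=585? ✗ → no.
K: start t=656 < t=86? ✗; end t=705 < t=585? ✗ → no.
Q: start t=271 < t=86? ✗; end t=383 < t=585? ✓ → no.
S: start t=359 < t=86? ✗; end t=438 < t=585? ✓ → no.
V: start t=3 < t=86? ✓; end t=329 < t=585? ✓ → yes.
Result: V.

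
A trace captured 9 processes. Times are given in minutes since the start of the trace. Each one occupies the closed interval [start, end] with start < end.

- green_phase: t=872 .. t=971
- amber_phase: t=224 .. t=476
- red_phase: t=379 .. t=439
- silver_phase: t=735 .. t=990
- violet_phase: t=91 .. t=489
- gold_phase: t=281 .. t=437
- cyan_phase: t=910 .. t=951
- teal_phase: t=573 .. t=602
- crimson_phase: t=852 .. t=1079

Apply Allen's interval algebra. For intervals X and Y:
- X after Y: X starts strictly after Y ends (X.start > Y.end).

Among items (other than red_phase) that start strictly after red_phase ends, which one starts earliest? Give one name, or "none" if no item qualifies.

teal_phase

Target red_phase = [t=379, t=439].
amber_phase [t=224, t=476] → contains → excluded.
crimson_phase [t=852, t=1079] → after → candidate.
cyan_phase [t=910, t=951] → after → candidate.
gold_phase [t=281, t=437] → overlaps → excluded.
green_phase [t=872, t=971] → after → candidate.
silver_phase [t=735, t=990] → after → candidate.
teal_phase [t=573, t=602] → after → candidate.
violet_phase [t=91, t=489] → contains → excluded.
Among candidates, earliest start is t=573 → teal_phase.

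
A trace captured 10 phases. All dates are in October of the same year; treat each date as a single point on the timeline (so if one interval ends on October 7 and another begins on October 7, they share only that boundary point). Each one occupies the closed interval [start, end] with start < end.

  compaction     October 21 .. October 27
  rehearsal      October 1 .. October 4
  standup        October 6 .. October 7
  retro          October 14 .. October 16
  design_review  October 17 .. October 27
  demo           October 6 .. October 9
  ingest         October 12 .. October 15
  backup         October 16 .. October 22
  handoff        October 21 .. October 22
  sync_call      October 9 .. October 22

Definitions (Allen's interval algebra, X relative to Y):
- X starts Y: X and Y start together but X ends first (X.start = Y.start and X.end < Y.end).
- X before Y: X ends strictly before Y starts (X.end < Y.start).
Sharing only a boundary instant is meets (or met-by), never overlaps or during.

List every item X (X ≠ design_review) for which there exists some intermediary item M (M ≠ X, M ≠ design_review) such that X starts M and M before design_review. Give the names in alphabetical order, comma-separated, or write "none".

standup

Target design_review = [October 17, October 27].
Intermediaries M with M before design_review: demo, ingest, rehearsal, retro, standup.
Via demo — items with X starts demo: standup.
Via ingest — items with X starts ingest: none.
Via rehearsal — items with X starts rehearsal: none.
Via retro — items with X starts retro: none.
Via standup — items with X starts standup: none.
Union: standup.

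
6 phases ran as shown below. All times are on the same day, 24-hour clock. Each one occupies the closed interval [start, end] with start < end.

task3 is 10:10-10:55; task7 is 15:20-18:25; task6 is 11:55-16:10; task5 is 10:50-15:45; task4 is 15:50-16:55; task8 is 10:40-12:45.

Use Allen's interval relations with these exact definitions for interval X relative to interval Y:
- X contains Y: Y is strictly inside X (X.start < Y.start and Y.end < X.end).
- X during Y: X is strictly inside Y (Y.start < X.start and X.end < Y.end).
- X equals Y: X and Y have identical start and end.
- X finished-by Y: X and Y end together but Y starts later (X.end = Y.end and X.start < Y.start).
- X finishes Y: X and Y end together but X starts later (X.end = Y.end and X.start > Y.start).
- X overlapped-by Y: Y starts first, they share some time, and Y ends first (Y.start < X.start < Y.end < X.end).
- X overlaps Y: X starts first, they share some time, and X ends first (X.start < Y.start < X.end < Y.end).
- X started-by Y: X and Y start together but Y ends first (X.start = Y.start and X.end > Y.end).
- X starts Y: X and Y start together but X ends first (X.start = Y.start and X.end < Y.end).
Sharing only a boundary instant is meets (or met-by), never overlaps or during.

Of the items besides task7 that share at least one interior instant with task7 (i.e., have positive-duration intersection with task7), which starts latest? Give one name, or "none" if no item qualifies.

task4

Target task7 = [15:20, 18:25].
task3 [10:10, 10:55] → before → excluded.
task4 [15:50, 16:55] → during → candidate.
task5 [10:50, 15:45] → overlaps → candidate.
task6 [11:55, 16:10] → overlaps → candidate.
task8 [10:40, 12:45] → before → excluded.
Among candidates, latest start is 15:50 → task4.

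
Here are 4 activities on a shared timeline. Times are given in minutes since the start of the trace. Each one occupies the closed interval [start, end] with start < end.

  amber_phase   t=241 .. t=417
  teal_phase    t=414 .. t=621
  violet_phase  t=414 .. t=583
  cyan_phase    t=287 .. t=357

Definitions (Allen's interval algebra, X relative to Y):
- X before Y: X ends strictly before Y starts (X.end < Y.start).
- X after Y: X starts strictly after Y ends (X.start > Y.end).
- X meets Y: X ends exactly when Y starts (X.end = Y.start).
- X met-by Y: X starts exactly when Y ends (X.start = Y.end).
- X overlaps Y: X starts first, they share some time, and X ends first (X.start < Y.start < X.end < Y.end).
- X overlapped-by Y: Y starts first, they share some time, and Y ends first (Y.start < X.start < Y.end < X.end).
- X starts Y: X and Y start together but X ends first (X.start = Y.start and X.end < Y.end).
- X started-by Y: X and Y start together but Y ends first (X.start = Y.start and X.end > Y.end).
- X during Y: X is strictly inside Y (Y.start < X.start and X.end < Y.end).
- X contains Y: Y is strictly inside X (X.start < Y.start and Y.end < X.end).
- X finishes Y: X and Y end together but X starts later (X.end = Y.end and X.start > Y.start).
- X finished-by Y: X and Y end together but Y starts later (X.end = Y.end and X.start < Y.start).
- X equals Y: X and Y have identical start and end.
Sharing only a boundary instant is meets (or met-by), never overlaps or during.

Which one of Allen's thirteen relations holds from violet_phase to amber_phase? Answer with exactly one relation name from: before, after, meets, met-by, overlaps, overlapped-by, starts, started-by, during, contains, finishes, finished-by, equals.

violet_phase = [t=414, t=583]; amber_phase = [t=241, t=417].
Compare endpoints: violet_phase.start > amber_phase.start, violet_phase.start < amber_phase.end, violet_phase.end > amber_phase.start, violet_phase.end > amber_phase.end.
That pattern is 'overlapped-by'.

overlapped-by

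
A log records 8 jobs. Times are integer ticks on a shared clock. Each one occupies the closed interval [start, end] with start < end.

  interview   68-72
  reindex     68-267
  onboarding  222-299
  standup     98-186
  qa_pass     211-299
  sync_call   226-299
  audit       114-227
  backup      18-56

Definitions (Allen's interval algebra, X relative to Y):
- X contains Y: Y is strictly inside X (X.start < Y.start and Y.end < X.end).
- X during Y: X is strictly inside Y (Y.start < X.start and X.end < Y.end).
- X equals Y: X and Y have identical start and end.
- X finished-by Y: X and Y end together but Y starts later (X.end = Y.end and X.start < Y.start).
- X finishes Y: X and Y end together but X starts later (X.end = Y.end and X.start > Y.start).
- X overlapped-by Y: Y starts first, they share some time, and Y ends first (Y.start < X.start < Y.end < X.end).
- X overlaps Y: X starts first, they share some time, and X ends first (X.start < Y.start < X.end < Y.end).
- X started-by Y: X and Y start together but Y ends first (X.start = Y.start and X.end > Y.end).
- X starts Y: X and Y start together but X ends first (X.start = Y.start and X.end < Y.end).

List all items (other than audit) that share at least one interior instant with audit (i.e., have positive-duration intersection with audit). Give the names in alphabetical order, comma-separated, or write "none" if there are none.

Target audit = [114, 227].
backup [18, 56] → before → no.
interview [68, 72] → before → no.
onboarding [222, 299] → overlapped-by → yes.
qa_pass [211, 299] → overlapped-by → yes.
reindex [68, 267] → contains → yes.
standup [98, 186] → overlaps → yes.
sync_call [226, 299] → overlapped-by → yes.
Result: onboarding, qa_pass, reindex, standup, sync_call.

onboarding, qa_pass, reindex, standup, sync_call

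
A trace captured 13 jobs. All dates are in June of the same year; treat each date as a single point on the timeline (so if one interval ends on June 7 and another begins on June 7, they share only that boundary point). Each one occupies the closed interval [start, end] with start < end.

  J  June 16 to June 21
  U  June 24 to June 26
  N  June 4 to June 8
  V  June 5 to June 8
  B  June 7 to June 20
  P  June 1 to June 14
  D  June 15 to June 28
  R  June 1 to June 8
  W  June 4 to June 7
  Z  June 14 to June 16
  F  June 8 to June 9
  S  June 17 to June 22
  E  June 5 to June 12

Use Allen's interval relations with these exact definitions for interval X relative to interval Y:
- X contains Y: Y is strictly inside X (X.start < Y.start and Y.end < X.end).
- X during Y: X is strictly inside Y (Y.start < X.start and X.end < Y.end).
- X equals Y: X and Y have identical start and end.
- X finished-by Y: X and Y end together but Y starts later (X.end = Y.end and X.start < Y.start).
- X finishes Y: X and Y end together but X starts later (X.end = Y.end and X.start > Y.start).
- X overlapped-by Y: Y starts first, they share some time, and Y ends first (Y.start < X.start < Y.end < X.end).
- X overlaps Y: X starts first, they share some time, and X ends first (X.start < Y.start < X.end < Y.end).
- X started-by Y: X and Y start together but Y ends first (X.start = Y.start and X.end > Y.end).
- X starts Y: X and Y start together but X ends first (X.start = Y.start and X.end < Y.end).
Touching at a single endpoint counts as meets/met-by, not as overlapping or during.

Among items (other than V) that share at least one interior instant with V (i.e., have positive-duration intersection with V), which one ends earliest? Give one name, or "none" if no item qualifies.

Target V = [June 5, June 8].
B [June 7, June 20] → overlapped-by → candidate.
D [June 15, June 28] → after → excluded.
E [June 5, June 12] → started-by → candidate.
F [June 8, June 9] → met-by → excluded.
J [June 16, June 21] → after → excluded.
N [June 4, June 8] → finished-by → candidate.
P [June 1, June 14] → contains → candidate.
R [June 1, June 8] → finished-by → candidate.
S [June 17, June 22] → after → excluded.
U [June 24, June 26] → after → excluded.
W [June 4, June 7] → overlaps → candidate.
Z [June 14, June 16] → after → excluded.
Among candidates, earliest end is June 7 → W.

W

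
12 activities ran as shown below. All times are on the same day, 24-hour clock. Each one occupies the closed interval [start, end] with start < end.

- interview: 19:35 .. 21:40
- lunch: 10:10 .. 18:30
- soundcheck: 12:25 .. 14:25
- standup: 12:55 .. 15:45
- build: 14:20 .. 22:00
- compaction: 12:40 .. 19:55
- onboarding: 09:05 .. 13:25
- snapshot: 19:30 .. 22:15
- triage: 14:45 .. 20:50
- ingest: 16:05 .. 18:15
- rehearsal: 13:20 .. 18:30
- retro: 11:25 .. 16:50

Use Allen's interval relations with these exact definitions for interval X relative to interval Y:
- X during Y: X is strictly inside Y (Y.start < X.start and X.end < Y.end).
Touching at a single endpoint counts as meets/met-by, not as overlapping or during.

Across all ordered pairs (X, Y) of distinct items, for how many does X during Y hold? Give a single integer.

15

Checking all 132 ordered pairs for relation 'during'; matching pairs in alphabetical order:
(ingest, build): ingest during build ✓
(ingest, compaction): ingest during compaction ✓
(ingest, lunch): ingest during lunch ✓
(ingest, rehearsal): ingest during rehearsal ✓
(ingest, triage): ingest during triage ✓
(interview, build): interview during build ✓
(interview, snapshot): interview during snapshot ✓
(rehearsal, compaction): rehearsal during compaction ✓
(retro, lunch): retro during lunch ✓
(soundcheck, lunch): soundcheck during lunch ✓
(soundcheck, retro): soundcheck during retro ✓
(standup, compaction): standup during compaction ✓
(standup, lunch): standup during lunch ✓
(standup, retro): standup during retro ✓
(triage, build): triage during build ✓
Count: 15.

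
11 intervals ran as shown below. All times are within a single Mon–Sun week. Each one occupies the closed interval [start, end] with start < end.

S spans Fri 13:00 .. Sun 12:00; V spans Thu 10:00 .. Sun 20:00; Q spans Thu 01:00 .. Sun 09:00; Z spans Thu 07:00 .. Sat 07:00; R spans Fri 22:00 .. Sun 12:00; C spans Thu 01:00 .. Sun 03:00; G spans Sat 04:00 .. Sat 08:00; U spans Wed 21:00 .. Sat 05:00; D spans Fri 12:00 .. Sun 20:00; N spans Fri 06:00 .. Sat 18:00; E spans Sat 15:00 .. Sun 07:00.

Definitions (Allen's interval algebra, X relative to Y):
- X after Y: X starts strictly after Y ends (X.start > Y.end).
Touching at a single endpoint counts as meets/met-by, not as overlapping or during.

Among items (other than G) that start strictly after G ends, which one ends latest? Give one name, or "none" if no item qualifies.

E

Target G = [Sat 04:00, Sat 08:00].
C [Thu 01:00, Sun 03:00] → contains → excluded.
D [Fri 12:00, Sun 20:00] → contains → excluded.
E [Sat 15:00, Sun 07:00] → after → candidate.
N [Fri 06:00, Sat 18:00] → contains → excluded.
Q [Thu 01:00, Sun 09:00] → contains → excluded.
R [Fri 22:00, Sun 12:00] → contains → excluded.
S [Fri 13:00, Sun 12:00] → contains → excluded.
U [Wed 21:00, Sat 05:00] → overlaps → excluded.
V [Thu 10:00, Sun 20:00] → contains → excluded.
Z [Thu 07:00, Sat 07:00] → overlaps → excluded.
Among candidates, latest end is Sun 07:00 → E.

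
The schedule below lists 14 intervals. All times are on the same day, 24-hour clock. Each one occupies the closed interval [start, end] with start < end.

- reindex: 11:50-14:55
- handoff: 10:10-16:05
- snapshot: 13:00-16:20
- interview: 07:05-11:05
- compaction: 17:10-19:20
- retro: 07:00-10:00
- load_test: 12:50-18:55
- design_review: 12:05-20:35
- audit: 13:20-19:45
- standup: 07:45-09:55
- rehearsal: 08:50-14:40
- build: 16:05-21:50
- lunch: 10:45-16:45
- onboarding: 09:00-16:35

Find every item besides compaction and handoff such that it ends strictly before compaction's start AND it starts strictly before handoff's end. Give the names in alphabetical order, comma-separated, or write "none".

Conditions: its end is strictly before compaction's start (X.end < 17:10) AND its start is strictly before handoff's end (X.start < 16:05).
audit: end 19:45 < 17:10? ✗; start 13:20 < 16:05? ✓ → no.
build: end 21:50 < 17:10? ✗; start 16:05 < 16:05? ✗ → no.
design_review: end 20:35 < 17:10? ✗; start 12:05 < 16:05? ✓ → no.
interview: end 11:05 < 17:10? ✓; start 07:05 < 16:05? ✓ → yes.
load_test: end 18:55 < 17:10? ✗; start 12:50 < 16:05? ✓ → no.
lunch: end 16:45 < 17:10? ✓; start 10:45 < 16:05? ✓ → yes.
onboarding: end 16:35 < 17:10? ✓; start 09:00 < 16:05? ✓ → yes.
rehearsal: end 14:40 < 17:10? ✓; start 08:50 < 16:05? ✓ → yes.
reindex: end 14:55 < 17:10? ✓; start 11:50 < 16:05? ✓ → yes.
retro: end 10:00 < 17:10? ✓; start 07:00 < 16:05? ✓ → yes.
snapshot: end 16:20 < 17:10? ✓; start 13:00 < 16:05? ✓ → yes.
standup: end 09:55 < 17:10? ✓; start 07:45 < 16:05? ✓ → yes.
Result: interview, lunch, onboarding, rehearsal, reindex, retro, snapshot, standup.

interview, lunch, onboarding, rehearsal, reindex, retro, snapshot, standup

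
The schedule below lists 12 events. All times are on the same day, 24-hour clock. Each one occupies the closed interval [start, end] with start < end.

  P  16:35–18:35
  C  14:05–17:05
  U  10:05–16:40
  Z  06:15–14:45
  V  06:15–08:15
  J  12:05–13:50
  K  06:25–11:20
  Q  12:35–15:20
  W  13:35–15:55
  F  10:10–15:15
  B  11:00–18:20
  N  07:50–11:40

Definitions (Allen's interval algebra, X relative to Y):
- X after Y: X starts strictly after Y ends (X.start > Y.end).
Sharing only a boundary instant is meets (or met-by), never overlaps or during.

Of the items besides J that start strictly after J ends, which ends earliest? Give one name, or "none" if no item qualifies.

Target J = [12:05, 13:50].
B [11:00, 18:20] → contains → excluded.
C [14:05, 17:05] → after → candidate.
F [10:10, 15:15] → contains → excluded.
K [06:25, 11:20] → before → excluded.
N [07:50, 11:40] → before → excluded.
P [16:35, 18:35] → after → candidate.
Q [12:35, 15:20] → overlapped-by → excluded.
U [10:05, 16:40] → contains → excluded.
V [06:15, 08:15] → before → excluded.
W [13:35, 15:55] → overlapped-by → excluded.
Z [06:15, 14:45] → contains → excluded.
Among candidates, earliest end is 17:05 → C.

C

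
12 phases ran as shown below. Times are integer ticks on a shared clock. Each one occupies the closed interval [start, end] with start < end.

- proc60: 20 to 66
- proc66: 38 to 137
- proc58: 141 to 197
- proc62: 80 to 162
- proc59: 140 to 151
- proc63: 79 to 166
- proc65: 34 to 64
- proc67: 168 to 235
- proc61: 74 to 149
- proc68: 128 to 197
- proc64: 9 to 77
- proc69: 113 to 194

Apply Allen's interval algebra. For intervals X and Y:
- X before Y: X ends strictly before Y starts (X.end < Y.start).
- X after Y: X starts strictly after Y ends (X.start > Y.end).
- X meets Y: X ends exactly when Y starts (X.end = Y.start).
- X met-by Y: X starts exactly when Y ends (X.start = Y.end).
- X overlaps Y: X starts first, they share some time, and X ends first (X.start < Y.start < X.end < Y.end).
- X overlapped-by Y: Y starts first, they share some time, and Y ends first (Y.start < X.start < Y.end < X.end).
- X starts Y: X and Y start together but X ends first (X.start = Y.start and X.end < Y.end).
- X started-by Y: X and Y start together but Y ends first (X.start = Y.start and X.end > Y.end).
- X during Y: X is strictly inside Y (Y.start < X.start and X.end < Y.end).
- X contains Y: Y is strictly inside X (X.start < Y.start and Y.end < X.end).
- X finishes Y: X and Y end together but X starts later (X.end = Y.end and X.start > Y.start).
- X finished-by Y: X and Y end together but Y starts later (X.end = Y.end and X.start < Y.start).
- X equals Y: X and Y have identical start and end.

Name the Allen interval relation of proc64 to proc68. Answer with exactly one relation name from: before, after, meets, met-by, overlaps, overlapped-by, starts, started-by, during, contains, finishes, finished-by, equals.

before

proc64 = [9, 77]; proc68 = [128, 197].
Compare endpoints: proc64.start < proc68.start, proc64.start < proc68.end, proc64.end < proc68.start, proc64.end < proc68.end.
That pattern is 'before'.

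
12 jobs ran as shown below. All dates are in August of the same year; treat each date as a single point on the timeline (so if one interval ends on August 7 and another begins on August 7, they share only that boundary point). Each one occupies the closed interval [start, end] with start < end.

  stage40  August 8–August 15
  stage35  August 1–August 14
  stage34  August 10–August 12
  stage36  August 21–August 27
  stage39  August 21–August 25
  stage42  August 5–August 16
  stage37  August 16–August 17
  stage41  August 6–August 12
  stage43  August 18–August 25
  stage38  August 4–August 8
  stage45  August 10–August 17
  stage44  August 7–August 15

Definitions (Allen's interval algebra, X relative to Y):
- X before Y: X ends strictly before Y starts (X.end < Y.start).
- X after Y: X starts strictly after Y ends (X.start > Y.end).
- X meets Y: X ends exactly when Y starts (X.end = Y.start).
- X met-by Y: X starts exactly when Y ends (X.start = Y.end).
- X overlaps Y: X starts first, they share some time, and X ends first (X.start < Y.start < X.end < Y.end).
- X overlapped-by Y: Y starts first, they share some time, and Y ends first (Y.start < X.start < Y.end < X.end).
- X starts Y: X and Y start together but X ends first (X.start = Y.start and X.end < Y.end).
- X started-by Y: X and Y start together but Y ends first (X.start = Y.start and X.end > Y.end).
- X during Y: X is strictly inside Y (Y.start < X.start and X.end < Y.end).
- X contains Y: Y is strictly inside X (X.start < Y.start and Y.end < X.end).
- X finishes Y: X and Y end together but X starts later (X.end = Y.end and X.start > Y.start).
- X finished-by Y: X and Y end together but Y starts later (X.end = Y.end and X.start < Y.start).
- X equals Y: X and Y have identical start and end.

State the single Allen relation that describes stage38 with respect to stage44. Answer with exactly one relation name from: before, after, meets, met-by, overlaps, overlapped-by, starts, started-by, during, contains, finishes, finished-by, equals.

stage38 = [August 4, August 8]; stage44 = [August 7, August 15].
Compare endpoints: stage38.start < stage44.start, stage38.start < stage44.end, stage38.end > stage44.start, stage38.end < stage44.end.
That pattern is 'overlaps'.

overlaps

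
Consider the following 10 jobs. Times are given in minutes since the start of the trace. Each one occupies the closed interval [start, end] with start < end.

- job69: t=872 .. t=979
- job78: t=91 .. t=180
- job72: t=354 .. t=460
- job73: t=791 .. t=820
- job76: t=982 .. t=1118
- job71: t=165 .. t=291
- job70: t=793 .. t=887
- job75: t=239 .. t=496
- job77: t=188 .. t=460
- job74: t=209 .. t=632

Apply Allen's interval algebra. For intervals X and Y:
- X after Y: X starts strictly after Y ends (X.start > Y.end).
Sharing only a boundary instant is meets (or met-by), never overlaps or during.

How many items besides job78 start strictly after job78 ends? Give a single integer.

8

Target job78 = [t=91, t=180].
job69 [t=872, t=979] → after → counts.
job70 [t=793, t=887] → after → counts.
job71 [t=165, t=291] → overlapped-by → no.
job72 [t=354, t=460] → after → counts.
job73 [t=791, t=820] → after → counts.
job74 [t=209, t=632] → after → counts.
job75 [t=239, t=496] → after → counts.
job76 [t=982, t=1118] → after → counts.
job77 [t=188, t=460] → after → counts.
Total: 8.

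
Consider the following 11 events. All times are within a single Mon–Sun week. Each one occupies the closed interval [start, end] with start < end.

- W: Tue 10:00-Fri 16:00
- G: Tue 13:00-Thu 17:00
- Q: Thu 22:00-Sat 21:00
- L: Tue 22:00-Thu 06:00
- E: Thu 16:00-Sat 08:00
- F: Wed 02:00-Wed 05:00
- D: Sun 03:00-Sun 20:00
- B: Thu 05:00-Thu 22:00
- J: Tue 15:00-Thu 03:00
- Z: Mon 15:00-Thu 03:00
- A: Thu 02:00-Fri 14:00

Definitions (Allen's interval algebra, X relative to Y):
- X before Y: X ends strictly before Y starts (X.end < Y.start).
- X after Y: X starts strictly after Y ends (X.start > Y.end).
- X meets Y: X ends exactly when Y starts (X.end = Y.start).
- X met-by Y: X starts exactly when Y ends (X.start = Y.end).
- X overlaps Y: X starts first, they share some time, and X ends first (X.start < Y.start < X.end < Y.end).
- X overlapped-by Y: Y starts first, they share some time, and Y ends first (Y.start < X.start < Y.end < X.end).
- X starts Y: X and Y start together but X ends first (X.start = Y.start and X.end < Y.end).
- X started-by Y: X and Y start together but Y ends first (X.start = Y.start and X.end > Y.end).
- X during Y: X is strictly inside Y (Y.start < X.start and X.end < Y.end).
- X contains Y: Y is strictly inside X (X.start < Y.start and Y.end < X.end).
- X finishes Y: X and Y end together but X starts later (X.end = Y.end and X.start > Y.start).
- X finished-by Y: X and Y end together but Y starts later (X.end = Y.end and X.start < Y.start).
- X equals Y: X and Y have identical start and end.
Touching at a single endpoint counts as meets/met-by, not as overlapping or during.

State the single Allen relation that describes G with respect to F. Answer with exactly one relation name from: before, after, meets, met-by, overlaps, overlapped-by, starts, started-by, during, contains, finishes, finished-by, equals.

G = [Tue 13:00, Thu 17:00]; F = [Wed 02:00, Wed 05:00].
Compare endpoints: G.start < F.start, G.start < F.end, G.end > F.start, G.end > F.end.
That pattern is 'contains'.

contains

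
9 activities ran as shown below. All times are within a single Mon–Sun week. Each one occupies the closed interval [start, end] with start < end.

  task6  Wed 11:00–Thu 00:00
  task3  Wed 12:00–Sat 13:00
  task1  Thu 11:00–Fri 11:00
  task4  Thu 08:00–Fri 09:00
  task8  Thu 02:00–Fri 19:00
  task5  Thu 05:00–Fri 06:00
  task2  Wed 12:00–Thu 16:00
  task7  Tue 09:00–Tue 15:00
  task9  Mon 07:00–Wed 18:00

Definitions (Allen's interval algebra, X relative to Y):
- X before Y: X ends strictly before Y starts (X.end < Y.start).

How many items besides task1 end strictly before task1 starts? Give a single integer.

3

Target task1 = [Thu 11:00, Fri 11:00].
task2 [Wed 12:00, Thu 16:00] → overlaps → no.
task3 [Wed 12:00, Sat 13:00] → contains → no.
task4 [Thu 08:00, Fri 09:00] → overlaps → no.
task5 [Thu 05:00, Fri 06:00] → overlaps → no.
task6 [Wed 11:00, Thu 00:00] → before → counts.
task7 [Tue 09:00, Tue 15:00] → before → counts.
task8 [Thu 02:00, Fri 19:00] → contains → no.
task9 [Mon 07:00, Wed 18:00] → before → counts.
Total: 3.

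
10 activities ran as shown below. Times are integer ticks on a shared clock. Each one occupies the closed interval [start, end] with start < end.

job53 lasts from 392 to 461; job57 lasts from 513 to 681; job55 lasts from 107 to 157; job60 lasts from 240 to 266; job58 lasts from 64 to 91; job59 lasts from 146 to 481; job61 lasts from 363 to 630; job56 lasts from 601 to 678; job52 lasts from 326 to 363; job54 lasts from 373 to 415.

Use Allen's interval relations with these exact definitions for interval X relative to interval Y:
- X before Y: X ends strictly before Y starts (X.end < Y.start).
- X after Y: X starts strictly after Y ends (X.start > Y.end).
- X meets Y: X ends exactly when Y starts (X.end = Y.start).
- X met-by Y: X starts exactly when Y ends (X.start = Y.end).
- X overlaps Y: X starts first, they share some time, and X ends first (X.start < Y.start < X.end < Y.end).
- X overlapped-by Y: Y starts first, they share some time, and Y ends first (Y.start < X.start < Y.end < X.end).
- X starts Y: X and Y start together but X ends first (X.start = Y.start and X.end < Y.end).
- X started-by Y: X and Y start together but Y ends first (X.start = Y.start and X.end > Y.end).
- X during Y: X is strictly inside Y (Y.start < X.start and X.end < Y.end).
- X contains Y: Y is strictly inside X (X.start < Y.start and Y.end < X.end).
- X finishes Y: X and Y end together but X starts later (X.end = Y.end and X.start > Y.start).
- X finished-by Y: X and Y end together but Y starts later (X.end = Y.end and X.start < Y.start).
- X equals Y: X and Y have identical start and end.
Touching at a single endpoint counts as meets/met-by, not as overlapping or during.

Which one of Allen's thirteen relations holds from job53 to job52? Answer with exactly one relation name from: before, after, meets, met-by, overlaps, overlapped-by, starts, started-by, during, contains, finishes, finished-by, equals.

after

job53 = [392, 461]; job52 = [326, 363].
Compare endpoints: job53.start > job52.start, job53.start > job52.end, job53.end > job52.start, job53.end > job52.end.
That pattern is 'after'.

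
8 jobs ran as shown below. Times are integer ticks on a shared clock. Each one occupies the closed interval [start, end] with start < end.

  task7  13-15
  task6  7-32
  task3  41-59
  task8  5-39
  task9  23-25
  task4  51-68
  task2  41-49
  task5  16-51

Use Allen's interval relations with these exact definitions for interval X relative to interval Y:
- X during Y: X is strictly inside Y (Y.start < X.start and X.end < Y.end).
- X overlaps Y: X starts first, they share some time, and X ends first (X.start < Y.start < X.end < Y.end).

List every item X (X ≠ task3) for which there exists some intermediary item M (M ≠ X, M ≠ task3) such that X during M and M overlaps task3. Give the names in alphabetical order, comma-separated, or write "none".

Target task3 = [41, 59].
Intermediaries M with M overlaps task3: task5.
Via task5 — items with X during task5: task2, task9.
Union: task2, task9.

task2, task9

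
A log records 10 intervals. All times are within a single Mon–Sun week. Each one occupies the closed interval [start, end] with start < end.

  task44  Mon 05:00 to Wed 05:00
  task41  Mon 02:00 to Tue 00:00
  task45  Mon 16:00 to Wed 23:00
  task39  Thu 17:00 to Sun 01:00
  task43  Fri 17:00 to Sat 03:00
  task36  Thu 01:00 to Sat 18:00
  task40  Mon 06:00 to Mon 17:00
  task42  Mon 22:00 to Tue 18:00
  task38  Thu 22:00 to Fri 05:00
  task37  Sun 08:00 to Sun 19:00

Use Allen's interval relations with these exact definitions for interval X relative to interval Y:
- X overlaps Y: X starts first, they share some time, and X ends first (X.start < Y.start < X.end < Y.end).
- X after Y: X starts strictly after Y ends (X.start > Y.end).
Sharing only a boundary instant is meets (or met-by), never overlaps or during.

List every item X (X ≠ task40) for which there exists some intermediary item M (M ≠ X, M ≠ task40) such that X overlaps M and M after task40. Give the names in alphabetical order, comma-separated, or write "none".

Target task40 = [Mon 06:00, Mon 17:00].
Intermediaries M with M after task40: task36, task37, task38, task39, task42, task43.
Via task36 — items with X overlaps task36: none.
Via task37 — items with X overlaps task37: none.
Via task38 — items with X overlaps task38: none.
Via task39 — items with X overlaps task39: task36.
Via task42 — items with X overlaps task42: task41.
Via task43 — items with X overlaps task43: none.
Union: task36, task41.

task36, task41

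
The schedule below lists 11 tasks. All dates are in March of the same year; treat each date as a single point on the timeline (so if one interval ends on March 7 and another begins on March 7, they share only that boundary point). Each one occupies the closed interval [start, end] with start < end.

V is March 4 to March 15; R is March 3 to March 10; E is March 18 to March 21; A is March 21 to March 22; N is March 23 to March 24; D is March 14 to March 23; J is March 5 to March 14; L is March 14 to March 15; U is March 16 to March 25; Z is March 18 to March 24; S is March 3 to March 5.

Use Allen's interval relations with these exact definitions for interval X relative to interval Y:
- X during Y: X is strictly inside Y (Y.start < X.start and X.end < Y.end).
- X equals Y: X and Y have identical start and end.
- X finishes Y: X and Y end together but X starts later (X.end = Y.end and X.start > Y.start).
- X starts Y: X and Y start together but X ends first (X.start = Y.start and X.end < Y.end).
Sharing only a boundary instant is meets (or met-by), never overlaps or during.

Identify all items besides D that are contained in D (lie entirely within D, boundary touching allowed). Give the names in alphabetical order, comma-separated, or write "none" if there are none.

A, E, L

Target D = [March 14, March 23].
A [March 21, March 22] → during → yes.
E [March 18, March 21] → during → yes.
J [March 5, March 14] → meets → no.
L [March 14, March 15] → starts → yes.
N [March 23, March 24] → met-by → no.
R [March 3, March 10] → before → no.
S [March 3, March 5] → before → no.
U [March 16, March 25] → overlapped-by → no.
V [March 4, March 15] → overlaps → no.
Z [March 18, March 24] → overlapped-by → no.
Result: A, E, L.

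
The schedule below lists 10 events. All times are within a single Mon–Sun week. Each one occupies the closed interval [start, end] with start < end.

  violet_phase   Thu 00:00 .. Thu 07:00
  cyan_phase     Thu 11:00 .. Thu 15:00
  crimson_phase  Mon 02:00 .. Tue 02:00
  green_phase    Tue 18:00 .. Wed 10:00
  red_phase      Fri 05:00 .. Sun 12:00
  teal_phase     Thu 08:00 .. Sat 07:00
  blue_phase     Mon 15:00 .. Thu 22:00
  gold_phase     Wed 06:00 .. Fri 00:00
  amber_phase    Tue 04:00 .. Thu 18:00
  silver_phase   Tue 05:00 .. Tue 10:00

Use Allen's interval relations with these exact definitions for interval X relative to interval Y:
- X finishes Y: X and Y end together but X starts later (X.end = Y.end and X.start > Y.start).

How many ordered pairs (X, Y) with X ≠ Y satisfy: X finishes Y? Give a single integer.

Checking all 90 ordered pairs for relation 'finishes'; matching pairs in alphabetical order:
No pair satisfies it.
Count: 0.

0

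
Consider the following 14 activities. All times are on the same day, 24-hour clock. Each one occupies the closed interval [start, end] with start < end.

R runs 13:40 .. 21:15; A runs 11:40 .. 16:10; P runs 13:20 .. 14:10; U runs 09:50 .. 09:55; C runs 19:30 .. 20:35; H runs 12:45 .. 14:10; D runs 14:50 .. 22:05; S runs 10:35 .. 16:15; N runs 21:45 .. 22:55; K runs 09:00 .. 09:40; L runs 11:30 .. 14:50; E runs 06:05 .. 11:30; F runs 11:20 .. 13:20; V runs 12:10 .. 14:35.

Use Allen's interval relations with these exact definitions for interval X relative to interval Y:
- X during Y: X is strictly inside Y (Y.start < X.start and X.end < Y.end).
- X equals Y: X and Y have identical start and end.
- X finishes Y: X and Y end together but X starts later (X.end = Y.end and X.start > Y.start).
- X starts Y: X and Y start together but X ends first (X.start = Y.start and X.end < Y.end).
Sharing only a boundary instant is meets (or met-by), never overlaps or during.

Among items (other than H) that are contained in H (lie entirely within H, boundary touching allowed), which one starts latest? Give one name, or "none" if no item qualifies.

Target H = [12:45, 14:10].
A [11:40, 16:10] → contains → excluded.
C [19:30, 20:35] → after → excluded.
D [14:50, 22:05] → after → excluded.
E [06:05, 11:30] → before → excluded.
F [11:20, 13:20] → overlaps → excluded.
K [09:00, 09:40] → before → excluded.
L [11:30, 14:50] → contains → excluded.
N [21:45, 22:55] → after → excluded.
P [13:20, 14:10] → finishes → candidate.
R [13:40, 21:15] → overlapped-by → excluded.
S [10:35, 16:15] → contains → excluded.
U [09:50, 09:55] → before → excluded.
V [12:10, 14:35] → contains → excluded.
Among candidates, latest start is 13:20 → P.

P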